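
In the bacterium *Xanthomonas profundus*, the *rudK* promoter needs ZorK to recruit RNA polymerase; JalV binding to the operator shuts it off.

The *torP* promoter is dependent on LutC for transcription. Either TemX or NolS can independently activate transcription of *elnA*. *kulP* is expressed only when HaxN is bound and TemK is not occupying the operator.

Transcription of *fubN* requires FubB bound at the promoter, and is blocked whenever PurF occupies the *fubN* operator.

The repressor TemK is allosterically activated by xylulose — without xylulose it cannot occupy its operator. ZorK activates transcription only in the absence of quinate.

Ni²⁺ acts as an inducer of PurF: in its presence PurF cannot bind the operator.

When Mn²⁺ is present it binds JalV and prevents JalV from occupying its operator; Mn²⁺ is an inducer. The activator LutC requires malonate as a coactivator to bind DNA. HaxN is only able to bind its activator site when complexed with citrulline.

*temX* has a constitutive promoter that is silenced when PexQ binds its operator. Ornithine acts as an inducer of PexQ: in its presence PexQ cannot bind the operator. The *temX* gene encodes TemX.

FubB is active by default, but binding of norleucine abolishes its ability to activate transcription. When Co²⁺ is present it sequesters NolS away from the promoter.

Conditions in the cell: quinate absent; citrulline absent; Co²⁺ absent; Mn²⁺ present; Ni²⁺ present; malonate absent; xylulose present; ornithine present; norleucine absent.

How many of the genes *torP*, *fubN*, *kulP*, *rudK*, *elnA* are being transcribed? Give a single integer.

3

Malonate is absent, so LutC is inactive.
Required activator LutC is absent, so *torP* is not transcribed.
→ *torP* is OFF.
Norleucine is absent, so FubB is active.
Ni²⁺ is present, so PurF is inactive.
No repressor is bound and FubB is active, so *fubN* is transcribed.
→ *fubN* is ON.
Citrulline is absent, so HaxN is inactive.
Xylulose is present, so TemK is active.
With repressor TemK bound, *kulP* is not transcribed.
→ *kulP* is OFF.
Quinate is absent, so ZorK is active.
Mn²⁺ is present, so JalV is inactive.
No repressor is bound and ZorK is active, so *rudK* is transcribed.
→ *rudK* is ON.
Ornithine is present, so PexQ is inactive.
With no repressor bound, *temX* is transcribed.
So TemX is produced and active.
Co²⁺ is absent, so NolS is active.
Activator TemX is present, so *elnA* is transcribed.
→ *elnA* is ON.
3 of the 5 genes are transcribed.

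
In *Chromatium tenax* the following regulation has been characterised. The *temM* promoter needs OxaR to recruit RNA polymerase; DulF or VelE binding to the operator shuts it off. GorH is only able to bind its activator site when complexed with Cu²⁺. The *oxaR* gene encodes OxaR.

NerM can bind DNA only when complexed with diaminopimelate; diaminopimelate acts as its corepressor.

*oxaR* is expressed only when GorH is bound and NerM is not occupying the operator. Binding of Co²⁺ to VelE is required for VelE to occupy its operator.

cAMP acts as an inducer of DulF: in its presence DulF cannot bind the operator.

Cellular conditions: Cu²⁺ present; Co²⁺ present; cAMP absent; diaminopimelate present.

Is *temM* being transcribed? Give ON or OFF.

cAMP is absent, so DulF is active.
Co²⁺ is present, so VelE is active.
Diaminopimelate is present, so NerM is active.
Cu²⁺ is present, so GorH is active.
With repressor NerM bound, *oxaR* is not transcribed.
So OxaR is not produced.
With repressor DulF bound, *temM* is not transcribed.

OFF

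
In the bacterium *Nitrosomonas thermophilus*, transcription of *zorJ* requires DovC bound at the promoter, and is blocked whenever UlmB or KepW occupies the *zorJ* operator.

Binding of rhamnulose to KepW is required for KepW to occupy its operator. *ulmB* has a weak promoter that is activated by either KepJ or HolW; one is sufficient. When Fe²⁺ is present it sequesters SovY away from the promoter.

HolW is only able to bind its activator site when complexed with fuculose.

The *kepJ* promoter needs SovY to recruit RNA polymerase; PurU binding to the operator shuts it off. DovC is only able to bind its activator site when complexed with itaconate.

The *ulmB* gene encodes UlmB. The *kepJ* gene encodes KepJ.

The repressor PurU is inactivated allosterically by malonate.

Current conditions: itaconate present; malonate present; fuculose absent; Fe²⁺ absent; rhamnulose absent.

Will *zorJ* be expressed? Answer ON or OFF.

OFF

Fe²⁺ is absent, so SovY is active.
Malonate is present, so PurU is inactive.
No repressor is bound and SovY is active, so *kepJ* is transcribed.
So KepJ is produced and active.
Fuculose is absent, so HolW is inactive.
Activator KepJ is present, so *ulmB* is transcribed.
So UlmB is produced and active.
Itaconate is present, so DovC is active.
Rhamnulose is absent, so KepW is inactive.
With repressor UlmB bound, *zorJ* is not transcribed.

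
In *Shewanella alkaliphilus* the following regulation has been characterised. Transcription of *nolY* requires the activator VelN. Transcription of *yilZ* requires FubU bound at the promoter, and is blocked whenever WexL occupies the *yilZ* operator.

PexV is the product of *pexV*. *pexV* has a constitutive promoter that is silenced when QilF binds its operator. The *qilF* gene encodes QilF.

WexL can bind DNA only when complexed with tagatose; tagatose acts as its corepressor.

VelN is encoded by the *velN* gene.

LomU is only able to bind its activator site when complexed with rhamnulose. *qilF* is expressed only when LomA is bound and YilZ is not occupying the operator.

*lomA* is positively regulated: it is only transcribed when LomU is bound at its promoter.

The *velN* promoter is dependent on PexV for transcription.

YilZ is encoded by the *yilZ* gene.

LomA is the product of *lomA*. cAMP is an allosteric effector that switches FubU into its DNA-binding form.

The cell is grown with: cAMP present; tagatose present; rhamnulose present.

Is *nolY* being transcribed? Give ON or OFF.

Rhamnulose is present, so LomU is active.
No repressor is bound and LomU is active, so *lomA* is transcribed.
So LomA is produced and active.
cAMP is present, so FubU is active.
Tagatose is present, so WexL is active.
With repressor WexL bound, *yilZ* is not transcribed.
So YilZ is not produced.
No repressor is bound and LomA is active, so *qilF* is transcribed.
So QilF is produced and active.
With repressor QilF bound, *pexV* is not transcribed.
So PexV is not produced.
Required activator PexV is absent, so *velN* is not transcribed.
So VelN is not produced.
Required activator VelN is absent, so *nolY* is not transcribed.

OFF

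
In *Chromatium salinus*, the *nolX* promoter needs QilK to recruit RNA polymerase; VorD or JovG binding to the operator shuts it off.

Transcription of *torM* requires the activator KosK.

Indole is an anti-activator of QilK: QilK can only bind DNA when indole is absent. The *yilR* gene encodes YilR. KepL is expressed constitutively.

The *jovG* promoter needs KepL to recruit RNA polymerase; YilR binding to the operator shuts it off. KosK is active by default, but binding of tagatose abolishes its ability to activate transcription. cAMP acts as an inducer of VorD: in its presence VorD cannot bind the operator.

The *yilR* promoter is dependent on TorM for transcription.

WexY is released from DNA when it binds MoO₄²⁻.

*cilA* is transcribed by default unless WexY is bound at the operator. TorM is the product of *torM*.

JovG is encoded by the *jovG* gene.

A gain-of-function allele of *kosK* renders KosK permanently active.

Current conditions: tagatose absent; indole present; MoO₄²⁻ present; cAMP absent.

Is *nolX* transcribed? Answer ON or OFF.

Indole is present, so QilK is inactive.
cAMP is absent, so VorD is active.
KosK is constitutively active in this strain.
No repressor is bound and KosK is active, so *torM* is transcribed.
So TorM is produced and active.
No repressor is bound and TorM is active, so *yilR* is transcribed.
So YilR is produced and active.
KepL is produced constitutively and is active.
With repressor YilR bound, *jovG* is not transcribed.
So JovG is not produced.
With repressor VorD bound, *nolX* is not transcribed.

OFF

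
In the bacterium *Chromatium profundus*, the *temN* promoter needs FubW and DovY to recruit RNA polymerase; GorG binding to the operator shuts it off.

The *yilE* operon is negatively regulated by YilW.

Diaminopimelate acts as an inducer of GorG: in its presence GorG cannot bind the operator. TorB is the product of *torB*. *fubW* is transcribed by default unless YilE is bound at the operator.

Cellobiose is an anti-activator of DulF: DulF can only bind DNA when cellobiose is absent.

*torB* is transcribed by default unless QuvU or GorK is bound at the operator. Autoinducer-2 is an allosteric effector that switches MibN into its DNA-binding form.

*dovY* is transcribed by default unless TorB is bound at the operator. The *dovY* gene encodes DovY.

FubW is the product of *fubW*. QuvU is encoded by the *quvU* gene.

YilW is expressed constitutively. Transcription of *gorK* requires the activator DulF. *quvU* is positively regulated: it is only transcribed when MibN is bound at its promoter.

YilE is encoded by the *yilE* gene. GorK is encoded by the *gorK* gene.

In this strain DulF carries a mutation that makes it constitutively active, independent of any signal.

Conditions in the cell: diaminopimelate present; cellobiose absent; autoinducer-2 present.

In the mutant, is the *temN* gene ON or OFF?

ON

Diaminopimelate is present, so GorG is inactive.
YilW is produced constitutively and is active.
With repressor YilW bound, *yilE* is not transcribed.
So YilE is not produced.
With no repressor bound, *fubW* is transcribed.
So FubW is produced and active.
Autoinducer-2 is present, so MibN is active.
No repressor is bound and MibN is active, so *quvU* is transcribed.
So QuvU is produced and active.
DulF is constitutively active in this strain.
No repressor is bound and DulF is active, so *gorK* is transcribed.
So GorK is produced and active.
With repressor QuvU bound, *torB* is not transcribed.
So TorB is not produced.
With no repressor bound, *dovY* is transcribed.
So DovY is produced and active.
No repressor is bound and FubW and DovY are active, so *temN* is transcribed.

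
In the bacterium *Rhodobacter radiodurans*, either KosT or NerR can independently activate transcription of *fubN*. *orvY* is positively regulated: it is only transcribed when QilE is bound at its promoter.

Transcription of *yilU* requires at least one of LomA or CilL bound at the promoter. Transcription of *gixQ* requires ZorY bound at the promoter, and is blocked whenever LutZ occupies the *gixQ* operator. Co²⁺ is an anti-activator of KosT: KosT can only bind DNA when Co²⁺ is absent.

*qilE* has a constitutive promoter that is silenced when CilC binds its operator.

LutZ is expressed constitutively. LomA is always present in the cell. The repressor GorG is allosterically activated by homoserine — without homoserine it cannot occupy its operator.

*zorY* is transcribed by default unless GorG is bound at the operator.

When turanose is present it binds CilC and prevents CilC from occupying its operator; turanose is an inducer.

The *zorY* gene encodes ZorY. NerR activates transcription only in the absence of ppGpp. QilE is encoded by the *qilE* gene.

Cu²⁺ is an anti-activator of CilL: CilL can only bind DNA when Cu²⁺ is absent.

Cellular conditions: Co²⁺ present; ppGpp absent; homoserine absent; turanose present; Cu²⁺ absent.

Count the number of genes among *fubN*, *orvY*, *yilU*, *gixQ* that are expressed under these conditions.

3

Co²⁺ is present, so KosT is inactive.
ppGpp is absent, so NerR is active.
Activator NerR is present, so *fubN* is transcribed.
→ *fubN* is ON.
Turanose is present, so CilC is inactive.
With no repressor bound, *qilE* is transcribed.
So QilE is produced and active.
No repressor is bound and QilE is active, so *orvY* is transcribed.
→ *orvY* is ON.
LomA is produced constitutively and is active.
Cu²⁺ is absent, so CilL is active.
Activator LomA is present, so *yilU* is transcribed.
→ *yilU* is ON.
LutZ is produced constitutively and is active.
Homoserine is absent, so GorG is inactive.
With no repressor bound, *zorY* is transcribed.
So ZorY is produced and active.
With repressor LutZ bound, *gixQ* is not transcribed.
→ *gixQ* is OFF.
3 of the 4 genes are transcribed.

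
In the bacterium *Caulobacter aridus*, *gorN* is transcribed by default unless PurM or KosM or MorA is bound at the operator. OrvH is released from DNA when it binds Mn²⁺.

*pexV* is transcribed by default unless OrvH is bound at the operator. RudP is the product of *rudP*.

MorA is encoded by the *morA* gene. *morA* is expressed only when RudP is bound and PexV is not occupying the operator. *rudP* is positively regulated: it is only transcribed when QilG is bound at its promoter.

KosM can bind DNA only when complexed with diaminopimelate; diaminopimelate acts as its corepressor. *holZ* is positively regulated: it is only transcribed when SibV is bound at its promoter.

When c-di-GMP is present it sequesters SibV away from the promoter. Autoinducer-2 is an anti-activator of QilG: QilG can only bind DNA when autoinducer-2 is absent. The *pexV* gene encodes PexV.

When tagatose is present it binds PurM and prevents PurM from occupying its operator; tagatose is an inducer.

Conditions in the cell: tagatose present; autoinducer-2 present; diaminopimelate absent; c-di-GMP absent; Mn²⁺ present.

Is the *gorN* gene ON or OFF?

Tagatose is present, so PurM is inactive.
Diaminopimelate is absent, so KosM is inactive.
Mn²⁺ is present, so OrvH is inactive.
With no repressor bound, *pexV* is transcribed.
So PexV is produced and active.
Autoinducer-2 is present, so QilG is inactive.
Required activator QilG is absent, so *rudP* is not transcribed.
So RudP is not produced.
With repressor PexV bound, *morA* is not transcribed.
So MorA is not produced.
With no repressor bound, *gorN* is transcribed.

ON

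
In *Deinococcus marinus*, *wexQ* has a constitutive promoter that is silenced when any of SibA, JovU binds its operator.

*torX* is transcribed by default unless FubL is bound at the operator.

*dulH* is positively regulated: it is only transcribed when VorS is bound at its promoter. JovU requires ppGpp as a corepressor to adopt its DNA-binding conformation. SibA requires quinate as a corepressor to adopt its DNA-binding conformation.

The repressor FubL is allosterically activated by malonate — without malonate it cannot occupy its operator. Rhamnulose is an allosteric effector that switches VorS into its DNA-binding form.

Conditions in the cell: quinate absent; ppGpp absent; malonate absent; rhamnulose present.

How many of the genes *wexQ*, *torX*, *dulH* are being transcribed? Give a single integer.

3

Quinate is absent, so SibA is inactive.
ppGpp is absent, so JovU is inactive.
With no repressor bound, *wexQ* is transcribed.
→ *wexQ* is ON.
Malonate is absent, so FubL is inactive.
With no repressor bound, *torX* is transcribed.
→ *torX* is ON.
Rhamnulose is present, so VorS is active.
No repressor is bound and VorS is active, so *dulH* is transcribed.
→ *dulH* is ON.
3 of the 3 genes are transcribed.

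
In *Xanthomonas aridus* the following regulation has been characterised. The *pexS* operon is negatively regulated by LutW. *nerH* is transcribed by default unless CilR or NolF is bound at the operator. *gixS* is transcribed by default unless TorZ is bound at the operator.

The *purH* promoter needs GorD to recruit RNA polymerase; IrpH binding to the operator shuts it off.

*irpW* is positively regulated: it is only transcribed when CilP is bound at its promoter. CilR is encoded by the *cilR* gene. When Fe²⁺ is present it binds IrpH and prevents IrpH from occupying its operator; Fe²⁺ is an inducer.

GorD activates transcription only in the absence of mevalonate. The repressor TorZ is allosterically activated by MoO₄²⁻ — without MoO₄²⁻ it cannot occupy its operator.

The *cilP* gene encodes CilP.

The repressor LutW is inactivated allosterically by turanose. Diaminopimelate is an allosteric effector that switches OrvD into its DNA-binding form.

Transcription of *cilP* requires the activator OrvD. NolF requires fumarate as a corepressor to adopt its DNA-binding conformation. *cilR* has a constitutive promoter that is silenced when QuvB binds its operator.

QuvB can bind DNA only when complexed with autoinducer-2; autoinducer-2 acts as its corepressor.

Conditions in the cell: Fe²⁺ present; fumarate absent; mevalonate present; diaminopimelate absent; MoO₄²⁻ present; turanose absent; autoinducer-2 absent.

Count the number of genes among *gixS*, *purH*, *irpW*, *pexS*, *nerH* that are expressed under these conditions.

0

MoO₄²⁻ is present, so TorZ is active.
With repressor TorZ bound, *gixS* is not transcribed.
→ *gixS* is OFF.
Mevalonate is present, so GorD is inactive.
Fe²⁺ is present, so IrpH is inactive.
Required activator GorD is absent, so *purH* is not transcribed.
→ *purH* is OFF.
Diaminopimelate is absent, so OrvD is inactive.
Required activator OrvD is absent, so *cilP* is not transcribed.
So CilP is not produced.
Required activator CilP is absent, so *irpW* is not transcribed.
→ *irpW* is OFF.
Turanose is absent, so LutW is active.
With repressor LutW bound, *pexS* is not transcribed.
→ *pexS* is OFF.
Autoinducer-2 is absent, so QuvB is inactive.
With no repressor bound, *cilR* is transcribed.
So CilR is produced and active.
Fumarate is absent, so NolF is inactive.
With repressor CilR bound, *nerH* is not transcribed.
→ *nerH* is OFF.
0 of the 5 genes are transcribed.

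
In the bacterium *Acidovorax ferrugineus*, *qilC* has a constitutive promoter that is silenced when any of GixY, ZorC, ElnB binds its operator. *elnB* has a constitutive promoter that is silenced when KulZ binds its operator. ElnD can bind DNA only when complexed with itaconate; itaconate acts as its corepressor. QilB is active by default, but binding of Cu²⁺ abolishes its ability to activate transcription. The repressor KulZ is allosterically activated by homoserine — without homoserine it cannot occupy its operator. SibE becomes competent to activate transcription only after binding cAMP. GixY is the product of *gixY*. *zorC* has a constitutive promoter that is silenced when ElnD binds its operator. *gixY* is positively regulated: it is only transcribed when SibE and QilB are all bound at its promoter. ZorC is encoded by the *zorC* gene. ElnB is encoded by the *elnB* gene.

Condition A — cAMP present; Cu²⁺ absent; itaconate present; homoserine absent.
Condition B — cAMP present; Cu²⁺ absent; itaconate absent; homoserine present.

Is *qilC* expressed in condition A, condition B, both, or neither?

neither

Condition A:
cAMP is present, so SibE is active.
Cu²⁺ is absent, so QilB is active.
No repressor is bound and SibE and QilB are active, so *gixY* is transcribed.
So GixY is produced and active.
Itaconate is present, so ElnD is active.
With repressor ElnD bound, *zorC* is not transcribed.
So ZorC is not produced.
Homoserine is absent, so KulZ is inactive.
With no repressor bound, *elnB* is transcribed.
So ElnB is produced and active.
With repressor GixY bound, *qilC* is not transcribed.
→ *qilC* is OFF in A.
Condition B:
cAMP is present, so SibE is active.
Cu²⁺ is absent, so QilB is active.
No repressor is bound and SibE and QilB are active, so *gixY* is transcribed.
So GixY is produced and active.
Itaconate is absent, so ElnD is inactive.
With no repressor bound, *zorC* is transcribed.
So ZorC is produced and active.
Homoserine is present, so KulZ is active.
With repressor KulZ bound, *elnB* is not transcribed.
So ElnB is not produced.
With repressor GixY bound, *qilC* is not transcribed.
→ *qilC* is OFF in B.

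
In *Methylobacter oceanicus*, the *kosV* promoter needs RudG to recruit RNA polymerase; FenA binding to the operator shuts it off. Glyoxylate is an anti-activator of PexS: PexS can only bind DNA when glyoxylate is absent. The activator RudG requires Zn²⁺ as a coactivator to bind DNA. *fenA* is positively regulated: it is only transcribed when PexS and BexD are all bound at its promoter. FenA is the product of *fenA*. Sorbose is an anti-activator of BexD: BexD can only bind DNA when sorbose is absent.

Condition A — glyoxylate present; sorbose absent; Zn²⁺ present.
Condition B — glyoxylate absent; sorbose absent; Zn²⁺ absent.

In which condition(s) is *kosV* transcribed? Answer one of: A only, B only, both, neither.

A only

Condition A:
Glyoxylate is present, so PexS is inactive.
Sorbose is absent, so BexD is active.
Required activator PexS is absent, so *fenA* is not transcribed.
So FenA is not produced.
Zn²⁺ is present, so RudG is active.
No repressor is bound and RudG is active, so *kosV* is transcribed.
→ *kosV* is ON in A.
Condition B:
Glyoxylate is absent, so PexS is active.
Sorbose is absent, so BexD is active.
No repressor is bound and PexS and BexD are active, so *fenA* is transcribed.
So FenA is produced and active.
Zn²⁺ is absent, so RudG is inactive.
With repressor FenA bound, *kosV* is not transcribed.
→ *kosV* is OFF in B.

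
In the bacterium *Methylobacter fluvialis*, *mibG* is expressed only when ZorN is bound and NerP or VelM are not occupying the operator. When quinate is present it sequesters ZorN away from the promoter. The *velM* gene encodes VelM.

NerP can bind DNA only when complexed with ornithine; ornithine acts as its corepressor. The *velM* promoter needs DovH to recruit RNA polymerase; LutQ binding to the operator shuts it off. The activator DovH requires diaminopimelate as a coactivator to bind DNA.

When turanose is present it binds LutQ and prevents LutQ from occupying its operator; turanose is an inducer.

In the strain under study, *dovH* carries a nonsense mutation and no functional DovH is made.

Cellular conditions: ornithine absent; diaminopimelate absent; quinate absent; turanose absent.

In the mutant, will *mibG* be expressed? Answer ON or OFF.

ON

Ornithine is absent, so NerP is inactive.
Turanose is absent, so LutQ is active.
DovH is non-functional in this strain, so it has no effect.
With repressor LutQ bound, *velM* is not transcribed.
So VelM is not produced.
Quinate is absent, so ZorN is active.
No repressor is bound and ZorN is active, so *mibG* is transcribed.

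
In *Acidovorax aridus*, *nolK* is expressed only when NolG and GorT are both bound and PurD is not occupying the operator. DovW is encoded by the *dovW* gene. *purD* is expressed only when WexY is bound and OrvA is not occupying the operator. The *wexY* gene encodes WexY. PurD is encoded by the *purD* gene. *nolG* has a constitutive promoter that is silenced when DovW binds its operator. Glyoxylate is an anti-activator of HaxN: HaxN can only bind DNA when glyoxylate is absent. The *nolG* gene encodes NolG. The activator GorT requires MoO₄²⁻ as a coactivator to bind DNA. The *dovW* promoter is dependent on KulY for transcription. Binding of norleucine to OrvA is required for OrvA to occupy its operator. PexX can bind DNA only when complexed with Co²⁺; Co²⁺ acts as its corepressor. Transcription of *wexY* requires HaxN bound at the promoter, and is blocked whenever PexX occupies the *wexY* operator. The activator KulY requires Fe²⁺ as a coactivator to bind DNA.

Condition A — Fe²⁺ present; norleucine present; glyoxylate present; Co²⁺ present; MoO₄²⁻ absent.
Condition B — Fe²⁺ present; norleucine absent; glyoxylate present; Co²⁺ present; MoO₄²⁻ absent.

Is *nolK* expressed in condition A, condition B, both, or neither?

Condition A:
Fe²⁺ is present, so KulY is active.
No repressor is bound and KulY is active, so *dovW* is transcribed.
So DovW is produced and active.
With repressor DovW bound, *nolG* is not transcribed.
So NolG is not produced.
Norleucine is present, so OrvA is active.
Glyoxylate is present, so HaxN is inactive.
Co²⁺ is present, so PexX is active.
With repressor PexX bound, *wexY* is not transcribed.
So WexY is not produced.
With repressor OrvA bound, *purD* is not transcribed.
So PurD is not produced.
MoO₄²⁻ is absent, so GorT is inactive.
Required activator NolG is absent, so *nolK* is not transcribed.
→ *nolK* is OFF in A.
Condition B:
Fe²⁺ is present, so KulY is active.
No repressor is bound and KulY is active, so *dovW* is transcribed.
So DovW is produced and active.
With repressor DovW bound, *nolG* is not transcribed.
So NolG is not produced.
Norleucine is absent, so OrvA is inactive.
Glyoxylate is present, so HaxN is inactive.
Co²⁺ is present, so PexX is active.
With repressor PexX bound, *wexY* is not transcribed.
So WexY is not produced.
Required activator WexY is absent, so *purD* is not transcribed.
So PurD is not produced.
MoO₄²⁻ is absent, so GorT is inactive.
Required activator NolG is absent, so *nolK* is not transcribed.
→ *nolK* is OFF in B.

neither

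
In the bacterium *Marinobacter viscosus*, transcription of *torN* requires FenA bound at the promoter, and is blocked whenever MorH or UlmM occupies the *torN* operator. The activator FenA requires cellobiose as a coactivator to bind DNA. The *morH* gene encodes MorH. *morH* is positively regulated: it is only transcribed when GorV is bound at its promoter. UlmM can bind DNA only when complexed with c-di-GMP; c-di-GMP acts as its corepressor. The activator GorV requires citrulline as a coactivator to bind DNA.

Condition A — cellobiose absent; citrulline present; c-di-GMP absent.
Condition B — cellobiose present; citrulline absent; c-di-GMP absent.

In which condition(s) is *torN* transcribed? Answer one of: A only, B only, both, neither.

Condition A:
Cellobiose is absent, so FenA is inactive.
Citrulline is present, so GorV is active.
No repressor is bound and GorV is active, so *morH* is transcribed.
So MorH is produced and active.
c-di-GMP is absent, so UlmM is inactive.
With repressor MorH bound, *torN* is not transcribed.
→ *torN* is OFF in A.
Condition B:
Cellobiose is present, so FenA is active.
Citrulline is absent, so GorV is inactive.
Required activator GorV is absent, so *morH* is not transcribed.
So MorH is not produced.
c-di-GMP is absent, so UlmM is inactive.
No repressor is bound and FenA is active, so *torN* is transcribed.
→ *torN* is ON in B.

B only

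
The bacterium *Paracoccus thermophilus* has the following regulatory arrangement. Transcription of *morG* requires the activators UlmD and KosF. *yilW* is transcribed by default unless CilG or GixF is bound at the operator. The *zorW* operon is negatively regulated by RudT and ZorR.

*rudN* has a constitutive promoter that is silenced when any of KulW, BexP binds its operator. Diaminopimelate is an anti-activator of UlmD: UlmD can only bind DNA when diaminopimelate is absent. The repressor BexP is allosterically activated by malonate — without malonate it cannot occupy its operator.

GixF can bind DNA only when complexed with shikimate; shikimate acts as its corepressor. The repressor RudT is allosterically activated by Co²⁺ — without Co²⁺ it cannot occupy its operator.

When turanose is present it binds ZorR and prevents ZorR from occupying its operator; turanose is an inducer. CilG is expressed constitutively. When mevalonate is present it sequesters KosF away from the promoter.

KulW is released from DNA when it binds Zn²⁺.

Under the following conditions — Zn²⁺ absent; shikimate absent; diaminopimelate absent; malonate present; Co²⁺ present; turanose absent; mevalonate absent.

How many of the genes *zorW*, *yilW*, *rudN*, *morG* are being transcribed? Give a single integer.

1

Co²⁺ is present, so RudT is active.
Turanose is absent, so ZorR is active.
With repressor RudT bound, *zorW* is not transcribed.
→ *zorW* is OFF.
CilG is produced constitutively and is active.
Shikimate is absent, so GixF is inactive.
With repressor CilG bound, *yilW* is not transcribed.
→ *yilW* is OFF.
Zn²⁺ is absent, so KulW is active.
Malonate is present, so BexP is active.
With repressor KulW bound, *rudN* is not transcribed.
→ *rudN* is OFF.
Diaminopimelate is absent, so UlmD is active.
Mevalonate is absent, so KosF is active.
No repressor is bound and UlmD and KosF are active, so *morG* is transcribed.
→ *morG* is ON.
1 of the 4 genes is transcribed.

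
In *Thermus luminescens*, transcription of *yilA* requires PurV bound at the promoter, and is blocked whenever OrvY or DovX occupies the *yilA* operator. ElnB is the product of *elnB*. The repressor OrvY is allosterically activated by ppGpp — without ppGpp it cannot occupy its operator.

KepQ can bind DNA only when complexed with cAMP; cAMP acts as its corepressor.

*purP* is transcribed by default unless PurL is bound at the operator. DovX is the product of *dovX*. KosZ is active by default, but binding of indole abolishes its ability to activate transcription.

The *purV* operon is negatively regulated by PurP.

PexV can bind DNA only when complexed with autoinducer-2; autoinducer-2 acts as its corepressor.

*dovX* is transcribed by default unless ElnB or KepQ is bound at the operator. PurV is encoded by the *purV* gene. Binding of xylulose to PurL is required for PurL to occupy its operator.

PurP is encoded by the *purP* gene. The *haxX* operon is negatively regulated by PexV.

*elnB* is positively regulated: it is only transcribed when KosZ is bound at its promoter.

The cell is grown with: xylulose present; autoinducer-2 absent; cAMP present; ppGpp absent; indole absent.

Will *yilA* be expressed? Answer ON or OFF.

ppGpp is absent, so OrvY is inactive.
Xylulose is present, so PurL is active.
With repressor PurL bound, *purP* is not transcribed.
So PurP is not produced.
With no repressor bound, *purV* is transcribed.
So PurV is produced and active.
Indole is absent, so KosZ is active.
No repressor is bound and KosZ is active, so *elnB* is transcribed.
So ElnB is produced and active.
cAMP is present, so KepQ is active.
With repressor ElnB bound, *dovX* is not transcribed.
So DovX is not produced.
No repressor is bound and PurV is active, so *yilA* is transcribed.

ON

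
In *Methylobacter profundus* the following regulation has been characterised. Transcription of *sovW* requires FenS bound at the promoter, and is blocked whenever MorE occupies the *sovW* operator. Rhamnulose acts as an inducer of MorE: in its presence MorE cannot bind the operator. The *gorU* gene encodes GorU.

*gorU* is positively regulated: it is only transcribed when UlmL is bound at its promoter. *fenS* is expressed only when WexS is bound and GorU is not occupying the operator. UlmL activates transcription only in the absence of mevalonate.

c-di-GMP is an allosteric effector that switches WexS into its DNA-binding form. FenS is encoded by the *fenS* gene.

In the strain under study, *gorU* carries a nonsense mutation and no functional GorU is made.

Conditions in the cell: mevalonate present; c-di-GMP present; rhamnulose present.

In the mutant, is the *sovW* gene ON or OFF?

ON

c-di-GMP is present, so WexS is active.
GorU is non-functional in this strain, so it has no effect.
No repressor is bound and WexS is active, so *fenS* is transcribed.
So FenS is produced and active.
Rhamnulose is present, so MorE is inactive.
No repressor is bound and FenS is active, so *sovW* is transcribed.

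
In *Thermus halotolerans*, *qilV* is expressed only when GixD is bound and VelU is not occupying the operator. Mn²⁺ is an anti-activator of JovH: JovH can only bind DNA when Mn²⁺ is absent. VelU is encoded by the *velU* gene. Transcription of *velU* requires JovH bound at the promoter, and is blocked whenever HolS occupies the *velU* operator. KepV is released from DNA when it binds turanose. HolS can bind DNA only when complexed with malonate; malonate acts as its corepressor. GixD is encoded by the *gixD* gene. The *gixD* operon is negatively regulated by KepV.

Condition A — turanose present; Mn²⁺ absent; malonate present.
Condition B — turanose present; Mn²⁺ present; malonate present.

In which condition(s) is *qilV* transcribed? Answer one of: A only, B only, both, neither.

Condition A:
Turanose is present, so KepV is inactive.
With no repressor bound, *gixD* is transcribed.
So GixD is produced and active.
Mn²⁺ is absent, so JovH is active.
Malonate is present, so HolS is active.
With repressor HolS bound, *velU* is not transcribed.
So VelU is not produced.
No repressor is bound and GixD is active, so *qilV* is transcribed.
→ *qilV* is ON in A.
Condition B:
Turanose is present, so KepV is inactive.
With no repressor bound, *gixD* is transcribed.
So GixD is produced and active.
Mn²⁺ is present, so JovH is inactive.
Malonate is present, so HolS is active.
With repressor HolS bound, *velU* is not transcribed.
So VelU is not produced.
No repressor is bound and GixD is active, so *qilV* is transcribed.
→ *qilV* is ON in B.

both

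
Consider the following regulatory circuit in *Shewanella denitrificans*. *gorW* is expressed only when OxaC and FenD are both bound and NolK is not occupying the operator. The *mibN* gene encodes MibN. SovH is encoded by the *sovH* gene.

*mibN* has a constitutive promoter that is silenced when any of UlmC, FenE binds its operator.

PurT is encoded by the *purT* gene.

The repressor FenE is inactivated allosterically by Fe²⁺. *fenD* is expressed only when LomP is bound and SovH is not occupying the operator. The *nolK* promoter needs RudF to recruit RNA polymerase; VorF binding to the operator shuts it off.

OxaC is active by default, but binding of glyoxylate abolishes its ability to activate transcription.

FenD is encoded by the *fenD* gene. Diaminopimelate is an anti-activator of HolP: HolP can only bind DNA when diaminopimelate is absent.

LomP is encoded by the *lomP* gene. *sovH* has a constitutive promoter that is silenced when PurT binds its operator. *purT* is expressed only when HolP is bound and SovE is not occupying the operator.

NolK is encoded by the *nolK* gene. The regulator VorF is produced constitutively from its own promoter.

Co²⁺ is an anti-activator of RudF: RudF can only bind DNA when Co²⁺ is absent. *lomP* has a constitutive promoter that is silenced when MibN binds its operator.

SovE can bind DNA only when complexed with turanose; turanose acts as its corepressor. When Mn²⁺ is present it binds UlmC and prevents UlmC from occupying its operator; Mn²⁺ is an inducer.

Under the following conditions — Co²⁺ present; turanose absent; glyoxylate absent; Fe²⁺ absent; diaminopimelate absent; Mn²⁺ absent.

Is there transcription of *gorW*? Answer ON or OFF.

Glyoxylate is absent, so OxaC is active.
Co²⁺ is present, so RudF is inactive.
VorF is produced constitutively and is active.
With repressor VorF bound, *nolK* is not transcribed.
So NolK is not produced.
Mn²⁺ is absent, so UlmC is active.
Fe²⁺ is absent, so FenE is active.
With repressor UlmC bound, *mibN* is not transcribed.
So MibN is not produced.
With no repressor bound, *lomP* is transcribed.
So LomP is produced and active.
Turanose is absent, so SovE is inactive.
Diaminopimelate is absent, so HolP is active.
No repressor is bound and HolP is active, so *purT* is transcribed.
So PurT is produced and active.
With repressor PurT bound, *sovH* is not transcribed.
So SovH is not produced.
No repressor is bound and LomP is active, so *fenD* is transcribed.
So FenD is produced and active.
No repressor is bound and OxaC and FenD are active, so *gorW* is transcribed.

ON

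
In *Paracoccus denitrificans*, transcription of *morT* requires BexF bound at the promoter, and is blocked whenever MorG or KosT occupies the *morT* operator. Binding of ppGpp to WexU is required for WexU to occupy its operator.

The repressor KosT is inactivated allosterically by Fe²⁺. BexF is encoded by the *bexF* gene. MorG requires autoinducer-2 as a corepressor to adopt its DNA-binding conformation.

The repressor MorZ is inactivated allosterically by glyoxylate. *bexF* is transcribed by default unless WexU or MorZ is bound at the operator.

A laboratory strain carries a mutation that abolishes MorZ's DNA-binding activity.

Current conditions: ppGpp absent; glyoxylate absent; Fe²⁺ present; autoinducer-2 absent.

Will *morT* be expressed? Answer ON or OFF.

ON

ppGpp is absent, so WexU is inactive.
MorZ is non-functional in this strain, so it has no effect.
With no repressor bound, *bexF* is transcribed.
So BexF is produced and active.
Autoinducer-2 is absent, so MorG is inactive.
Fe²⁺ is present, so KosT is inactive.
No repressor is bound and BexF is active, so *morT* is transcribed.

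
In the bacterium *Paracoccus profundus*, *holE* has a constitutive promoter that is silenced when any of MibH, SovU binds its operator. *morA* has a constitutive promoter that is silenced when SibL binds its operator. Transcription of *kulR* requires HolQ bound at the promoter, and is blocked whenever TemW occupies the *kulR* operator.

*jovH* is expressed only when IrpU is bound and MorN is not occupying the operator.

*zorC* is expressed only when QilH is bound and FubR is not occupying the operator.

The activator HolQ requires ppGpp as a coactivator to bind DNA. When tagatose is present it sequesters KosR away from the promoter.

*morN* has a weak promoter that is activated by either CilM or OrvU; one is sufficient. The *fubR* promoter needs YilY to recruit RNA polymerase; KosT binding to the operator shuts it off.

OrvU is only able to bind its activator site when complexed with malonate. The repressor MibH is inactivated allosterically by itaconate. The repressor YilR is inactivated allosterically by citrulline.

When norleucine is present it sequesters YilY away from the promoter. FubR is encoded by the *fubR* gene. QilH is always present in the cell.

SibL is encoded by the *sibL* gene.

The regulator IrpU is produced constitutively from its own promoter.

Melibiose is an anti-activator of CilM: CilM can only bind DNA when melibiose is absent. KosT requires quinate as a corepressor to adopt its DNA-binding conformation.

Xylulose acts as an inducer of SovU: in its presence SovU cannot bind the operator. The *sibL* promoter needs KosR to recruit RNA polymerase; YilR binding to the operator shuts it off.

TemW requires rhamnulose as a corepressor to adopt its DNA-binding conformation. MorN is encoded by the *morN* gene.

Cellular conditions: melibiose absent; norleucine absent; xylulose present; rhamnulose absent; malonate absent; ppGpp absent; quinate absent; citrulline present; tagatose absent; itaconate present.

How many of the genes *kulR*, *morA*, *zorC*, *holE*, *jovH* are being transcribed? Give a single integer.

1

Rhamnulose is absent, so TemW is inactive.
ppGpp is absent, so HolQ is inactive.
Required activator HolQ is absent, so *kulR* is not transcribed.
→ *kulR* is OFF.
Tagatose is absent, so KosR is active.
Citrulline is present, so YilR is inactive.
No repressor is bound and KosR is active, so *sibL* is transcribed.
So SibL is produced and active.
With repressor SibL bound, *morA* is not transcribed.
→ *morA* is OFF.
Quinate is absent, so KosT is inactive.
Norleucine is absent, so YilY is active.
No repressor is bound and YilY is active, so *fubR* is transcribed.
So FubR is produced and active.
QilH is produced constitutively and is active.
With repressor FubR bound, *zorC* is not transcribed.
→ *zorC* is OFF.
Itaconate is present, so MibH is inactive.
Xylulose is present, so SovU is inactive.
With no repressor bound, *holE* is transcribed.
→ *holE* is ON.
IrpU is produced constitutively and is active.
Melibiose is absent, so CilM is active.
Malonate is absent, so OrvU is inactive.
Activator CilM is present, so *morN* is transcribed.
So MorN is produced and active.
With repressor MorN bound, *jovH* is not transcribed.
→ *jovH* is OFF.
1 of the 5 genes is transcribed.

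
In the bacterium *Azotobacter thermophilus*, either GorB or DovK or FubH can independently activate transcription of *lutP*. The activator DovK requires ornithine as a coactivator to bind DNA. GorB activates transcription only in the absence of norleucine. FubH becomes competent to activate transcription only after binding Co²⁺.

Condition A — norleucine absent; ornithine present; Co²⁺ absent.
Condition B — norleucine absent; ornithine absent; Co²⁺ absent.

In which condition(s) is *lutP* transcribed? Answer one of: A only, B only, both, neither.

both

Condition A:
Norleucine is absent, so GorB is active.
Ornithine is present, so DovK is active.
Co²⁺ is absent, so FubH is inactive.
Activator GorB is present, so *lutP* is transcribed.
→ *lutP* is ON in A.
Condition B:
Norleucine is absent, so GorB is active.
Ornithine is absent, so DovK is inactive.
Co²⁺ is absent, so FubH is inactive.
Activator GorB is present, so *lutP* is transcribed.
→ *lutP* is ON in B.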